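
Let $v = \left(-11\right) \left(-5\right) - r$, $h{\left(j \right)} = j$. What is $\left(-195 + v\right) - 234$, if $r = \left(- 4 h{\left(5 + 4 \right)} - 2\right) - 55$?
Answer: $-281$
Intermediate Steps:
$r = -93$ ($r = \left(- 4 \left(5 + 4\right) - 2\right) - 55 = \left(\left(-4\right) 9 - 2\right) - 55 = \left(-36 - 2\right) - 55 = -38 - 55 = -93$)
$v = 148$ ($v = \left(-11\right) \left(-5\right) - -93 = 55 + 93 = 148$)
$\left(-195 + v\right) - 234 = \left(-195 + 148\right) - 234 = -47 - 234 = -281$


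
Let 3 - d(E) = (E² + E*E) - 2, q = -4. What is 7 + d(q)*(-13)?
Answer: 358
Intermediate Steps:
d(E) = 5 - 2*E² (d(E) = 3 - ((E² + E*E) - 2) = 3 - ((E² + E²) - 2) = 3 - (2*E² - 2) = 3 - (-2 + 2*E²) = 3 + (2 - 2*E²) = 5 - 2*E²)
7 + d(q)*(-13) = 7 + (5 - 2*(-4)²)*(-13) = 7 + (5 - 2*16)*(-13) = 7 + (5 - 32)*(-13) = 7 - 27*(-13) = 7 + 351 = 358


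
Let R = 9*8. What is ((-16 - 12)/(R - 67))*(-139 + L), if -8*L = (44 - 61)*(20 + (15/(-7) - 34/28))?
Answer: 11607/20 ≈ 580.35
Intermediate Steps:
R = 72
L = 3961/112 (L = -(44 - 61)*(20 + (15/(-7) - 34/28))/8 = -(-17)*(20 + (15*(-⅐) - 34*1/28))/8 = -(-17)*(20 + (-15/7 - 17/14))/8 = -(-17)*(20 - 47/14)/8 = -(-17)*233/(8*14) = -⅛*(-3961/14) = 3961/112 ≈ 35.366)
((-16 - 12)/(R - 67))*(-139 + L) = ((-16 - 12)/(72 - 67))*(-139 + 3961/112) = -28/5*(-11607/112) = 11607/20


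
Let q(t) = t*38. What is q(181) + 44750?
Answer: 51628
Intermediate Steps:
q(t) = 38*t
q(181) + 44750 = 38*181 + 44750 = 6878 + 44750 = 51628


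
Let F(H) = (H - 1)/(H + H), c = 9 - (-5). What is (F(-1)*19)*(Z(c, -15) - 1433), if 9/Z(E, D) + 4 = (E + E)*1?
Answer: -217759/8 ≈ -27220.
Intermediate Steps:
c = 14 (c = 9 - 1*(-5) = 9 + 5 = 14)
F(H) = (-1 + H)/(2*H) (F(H) = (-1 + H)/((2*H)) = (-1 + H)*(1/(2*H)) = (-1 + H)/(2*H))
Z(E, D) = 9/(-4 + 2*E) (Z(E, D) = 9/(-4 + (E + E)*1) = 9/(-4 + (2*E)*1) = 9/(-4 + 2*E))
(F(-1)*19)*(Z(c, -15) - 1433) = (((1/2)*(-1 - 1)/(-1))*19)*(9/(2*(-2 + 14)) - 1433) = (((1/2)*(-1)*(-2))*19)*((9/2)/12 - 1433) = (1*19)*((9/2)*(1/12) - 1433) = 19*(3/8 - 1433) = 19*(-11461/8) = -217759/8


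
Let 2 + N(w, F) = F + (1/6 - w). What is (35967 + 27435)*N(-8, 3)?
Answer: 581185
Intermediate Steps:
N(w, F) = -11/6 + F - w (N(w, F) = -2 + (F + (1/6 - w)) = -2 + (F + (⅙ - w)) = -2 + (⅙ + F - w) = -11/6 + F - w)
(35967 + 27435)*N(-8, 3) = (35967 + 27435)*(-11/6 + 3 - 1*(-8)) = 63402*(-11/6 + 3 + 8) = 63402*(55/6) = 581185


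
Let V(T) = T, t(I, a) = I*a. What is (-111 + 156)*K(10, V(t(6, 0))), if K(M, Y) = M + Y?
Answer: 450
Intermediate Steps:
(-111 + 156)*K(10, V(t(6, 0))) = (-111 + 156)*(10 + 6*0) = 45*(10 + 0) = 45*10 = 450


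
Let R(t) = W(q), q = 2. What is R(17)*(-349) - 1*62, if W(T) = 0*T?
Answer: -62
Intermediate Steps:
W(T) = 0
R(t) = 0
R(17)*(-349) - 1*62 = 0*(-349) - 1*62 = 0 - 62 = -62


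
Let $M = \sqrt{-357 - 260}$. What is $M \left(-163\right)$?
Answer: $- 163 i \sqrt{617} \approx - 4048.8 i$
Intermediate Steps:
$M = i \sqrt{617}$ ($M = \sqrt{-617} = i \sqrt{617} \approx 24.839 i$)
$M \left(-163\right) = i \sqrt{617} \left(-163\right) = - 163 i \sqrt{617}$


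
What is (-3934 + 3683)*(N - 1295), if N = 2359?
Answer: -267064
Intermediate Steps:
(-3934 + 3683)*(N - 1295) = (-3934 + 3683)*(2359 - 1295) = -251*1064 = -267064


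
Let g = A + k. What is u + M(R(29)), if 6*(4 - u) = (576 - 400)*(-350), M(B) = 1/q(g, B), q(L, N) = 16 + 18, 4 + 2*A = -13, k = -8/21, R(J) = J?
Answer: 1047611/102 ≈ 10271.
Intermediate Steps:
k = -8/21 (k = -8*1/21 = -8/21 ≈ -0.38095)
A = -17/2 (A = -2 + (½)*(-13) = -2 - 13/2 = -17/2 ≈ -8.5000)
g = -373/42 (g = -17/2 - 8/21 = -373/42 ≈ -8.8810)
q(L, N) = 34
M(B) = 1/34
u = 30812/3 (u = 4 - (576 - 400)*(-350)/6 = 4 - 88*(-350)/3 = 4 - ⅙*(-61600) = 4 + 30800/3 = 30812/3 ≈ 10271.)
u + M(R(29)) = 30812/3 + 1/34 = 1047611/102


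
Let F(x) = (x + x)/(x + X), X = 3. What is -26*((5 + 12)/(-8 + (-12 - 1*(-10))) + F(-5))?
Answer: -429/5 ≈ -85.800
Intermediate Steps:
F(x) = 2*x/(3 + x) (F(x) = (x + x)/(x + 3) = (2*x)/(3 + x) = 2*x/(3 + x))
-26*((5 + 12)/(-8 + (-12 - 1*(-10))) + F(-5)) = -26*((5 + 12)/(-8 + (-12 - 1*(-10))) + 2*(-5)/(3 - 5)) = -26*(17/(-8 + (-12 + 10)) + 2*(-5)/(-2)) = -26*(17/(-8 - 2) + 2*(-5)*(-1/2)) = -26*(17/(-10) + 5) = -26*(17*(-1/10) + 5) = -26*(-17/10 + 5) = -26*33/10 = -429/5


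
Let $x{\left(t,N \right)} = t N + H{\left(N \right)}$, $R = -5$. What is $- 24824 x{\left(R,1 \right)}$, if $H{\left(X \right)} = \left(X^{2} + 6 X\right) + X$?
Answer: $-74472$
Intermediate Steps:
$H{\left(X \right)} = X^{2} + 7 X$
$x{\left(t,N \right)} = N t + N \left(7 + N\right)$ ($x{\left(t,N \right)} = t N + N \left(7 + N\right) = N t + N \left(7 + N\right)$)
$- 24824 x{\left(R,1 \right)} = - 24824 \cdot 1 \left(7 + 1 - 5\right) = - 24824 \cdot 1 \cdot 3 = \left(-24824\right) 3 = -74472$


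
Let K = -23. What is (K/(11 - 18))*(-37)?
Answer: -851/7 ≈ -121.57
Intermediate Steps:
(K/(11 - 18))*(-37) = -23/(11 - 18)*(-37) = -23/(-7)*(-37) = -23*(-⅐)*(-37) = (23/7)*(-37) = -851/7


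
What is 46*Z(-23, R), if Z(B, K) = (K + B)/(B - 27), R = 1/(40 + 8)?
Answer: 25369/1200 ≈ 21.141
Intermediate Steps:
R = 1/48 ≈ 0.020833
Z(B, K) = (B + K)/(-27 + B)
46*Z(-23, R) = 46*((-23 + 1/48)/(-27 - 23)) = 46*(-1103/48/(-50)) = 46*(-1/50*(-1103/48)) = 46*(1103/2400) = 25369/1200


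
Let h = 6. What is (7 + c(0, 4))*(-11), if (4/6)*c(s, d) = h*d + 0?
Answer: -473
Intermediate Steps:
c(s, d) = 9*d (c(s, d) = 3*(6*d + 0)/2 = 3*(6*d)/2 = 9*d)
(7 + c(0, 4))*(-11) = (7 + 9*4)*(-11) = (7 + 36)*(-11) = 43*(-11) = -473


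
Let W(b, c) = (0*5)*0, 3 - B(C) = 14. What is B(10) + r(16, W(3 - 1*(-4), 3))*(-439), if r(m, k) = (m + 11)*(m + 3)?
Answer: -225218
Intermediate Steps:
B(C) = -11 (B(C) = 3 - 1*14 = 3 - 14 = -11)
W(b, c) = 0 (W(b, c) = 0*0 = 0)
r(m, k) = (3 + m)*(11 + m) (r(m, k) = (11 + m)*(3 + m) = (3 + m)*(11 + m))
B(10) + r(16, W(3 - 1*(-4), 3))*(-439) = -11 + (33 + 16**2 + 14*16)*(-439) = -11 + (33 + 256 + 224)*(-439) = -11 + 513*(-439) = -11 - 225207 = -225218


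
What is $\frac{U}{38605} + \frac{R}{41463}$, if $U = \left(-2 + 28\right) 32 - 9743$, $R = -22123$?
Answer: $- \frac{174790744}{228668445} \approx -0.76439$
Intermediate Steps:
$U = -8911$ ($U = 26 \cdot 32 - 9743 = 832 - 9743 = -8911$)
$\frac{U}{38605} + \frac{R}{41463} = - \frac{8911}{38605} - \frac{22123}{41463} = \left(-8911\right) \frac{1}{38605} - \frac{22123}{41463} = - \frac{1273}{5515} - \frac{22123}{41463} = - \frac{174790744}{228668445}$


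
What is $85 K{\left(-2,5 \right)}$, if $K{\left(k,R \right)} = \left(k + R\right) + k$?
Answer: $85$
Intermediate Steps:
$K{\left(k,R \right)} = R + 2 k$ ($K{\left(k,R \right)} = \left(R + k\right) + k = R + 2 k$)
$85 K{\left(-2,5 \right)} = 85 \left(5 + 2 \left(-2\right)\right) = 85 \left(5 - 4\right) = 85 \cdot 1 = 85$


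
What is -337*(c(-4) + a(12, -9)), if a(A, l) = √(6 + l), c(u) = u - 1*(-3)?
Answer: 337 - 337*I*√3 ≈ 337.0 - 583.7*I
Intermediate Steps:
c(u) = 3 + u (c(u) = u + 3 = 3 + u)
-337*(c(-4) + a(12, -9)) = -337*((3 - 4) + √(6 - 9)) = -337*(-1 + √(-3)) = -337*(-1 + I*√3) = 337 - 337*I*√3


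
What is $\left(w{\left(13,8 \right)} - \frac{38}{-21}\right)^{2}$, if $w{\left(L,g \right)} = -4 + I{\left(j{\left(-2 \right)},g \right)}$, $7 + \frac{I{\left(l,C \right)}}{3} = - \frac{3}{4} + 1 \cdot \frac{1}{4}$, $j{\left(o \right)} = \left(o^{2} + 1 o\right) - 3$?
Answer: $\frac{1075369}{1764} \approx 609.62$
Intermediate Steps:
$j{\left(o \right)} = -3 + o + o^{2}$ ($j{\left(o \right)} = \left(o^{2} + o\right) - 3 = \left(o + o^{2}\right) - 3 = -3 + o + o^{2}$)
$I{\left(l,C \right)} = - \frac{45}{2}$ ($I{\left(l,C \right)} = -21 + 3 \left(- \frac{3}{4} + 1 \cdot \frac{1}{4}\right) = -21 + 3 \left(\left(-3\right) \frac{1}{4} + 1 \cdot \frac{1}{4}\right) = -21 + 3 \left(- \frac{3}{4} + \frac{1}{4}\right) = -21 + 3 \left(- \frac{1}{2}\right) = -21 - \frac{3}{2} = - \frac{45}{2}$)
$w{\left(L,g \right)} = - \frac{53}{2}$ ($w{\left(L,g \right)} = -4 - \frac{45}{2} = - \frac{53}{2}$)
$\left(w{\left(13,8 \right)} - \frac{38}{-21}\right)^{2} = \left(- \frac{53}{2} - \frac{38}{-21}\right)^{2} = \left(- \frac{53}{2} - - \frac{38}{21}\right)^{2} = \left(- \frac{53}{2} + \frac{38}{21}\right)^{2} = \left(- \frac{1037}{42}\right)^{2} = \frac{1075369}{1764}$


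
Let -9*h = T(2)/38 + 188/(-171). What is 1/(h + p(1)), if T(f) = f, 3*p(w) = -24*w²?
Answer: -1539/12133 ≈ -0.12684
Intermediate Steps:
p(w) = -8*w² (p(w) = (-24*w²)/3 = -8*w²)
h = 179/1539 (h = -(2/38 + 188/(-171))/9 = -(2*(1/38) + 188*(-1/171))/9 = -(1/19 - 188/171)/9 = -⅑*(-179/171) = 179/1539 ≈ 0.11631)
1/(h + p(1)) = 1/(179/1539 - 8*1²) = 1/(179/1539 - 8*1) = 1/(179/1539 - 8) = 1/(-12133/1539) = -1539/12133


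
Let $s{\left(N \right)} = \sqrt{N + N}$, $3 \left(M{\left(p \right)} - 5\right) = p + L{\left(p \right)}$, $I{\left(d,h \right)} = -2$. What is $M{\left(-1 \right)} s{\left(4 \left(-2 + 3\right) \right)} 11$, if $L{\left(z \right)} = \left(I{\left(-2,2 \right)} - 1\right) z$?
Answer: $\frac{374 \sqrt{2}}{3} \approx 176.31$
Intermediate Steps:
$L{\left(z \right)} = - 3 z$ ($L{\left(z \right)} = \left(-2 - 1\right) z = - 3 z$)
$M{\left(p \right)} = 5 - \frac{2 p}{3}$ ($M{\left(p \right)} = 5 + \frac{p - 3 p}{3} = 5 + \frac{\left(-2\right) p}{3} = 5 - \frac{2 p}{3}$)
$s{\left(N \right)} = \sqrt{2} \sqrt{N}$ ($s{\left(N \right)} = \sqrt{2 N} = \sqrt{2} \sqrt{N}$)
$M{\left(-1 \right)} s{\left(4 \left(-2 + 3\right) \right)} 11 = \left(5 - - \frac{2}{3}\right) \sqrt{2} \sqrt{4 \left(-2 + 3\right)} 11 = \left(5 + \frac{2}{3}\right) \sqrt{2} \sqrt{4 \cdot 1} \cdot 11 = \frac{17 \sqrt{2} \sqrt{4}}{3} \cdot 11 = \frac{17 \sqrt{2} \cdot 2}{3} \cdot 11 = \frac{17 \cdot 2 \sqrt{2}}{3} \cdot 11 = \frac{34 \sqrt{2}}{3} \cdot 11 = \frac{374 \sqrt{2}}{3}$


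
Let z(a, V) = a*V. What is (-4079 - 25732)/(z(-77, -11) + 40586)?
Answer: -9937/13811 ≈ -0.71950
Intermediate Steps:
z(a, V) = V*a
(-4079 - 25732)/(z(-77, -11) + 40586) = (-4079 - 25732)/(-11*(-77) + 40586) = -29811/(847 + 40586) = -29811/41433 = -29811*1/41433 = -9937/13811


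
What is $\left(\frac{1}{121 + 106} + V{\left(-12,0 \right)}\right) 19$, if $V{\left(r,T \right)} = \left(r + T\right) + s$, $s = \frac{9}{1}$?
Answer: $- \frac{12920}{227} \approx -56.916$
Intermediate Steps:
$s = 9$ ($s = 9 \cdot 1 = 9$)
$V{\left(r,T \right)} = 9 + T + r$ ($V{\left(r,T \right)} = \left(r + T\right) + 9 = \left(T + r\right) + 9 = 9 + T + r$)
$\left(\frac{1}{121 + 106} + V{\left(-12,0 \right)}\right) 19 = \left(\frac{1}{121 + 106} + \left(9 + 0 - 12\right)\right) 19 = \left(\frac{1}{227} - 3\right) 19 = \left(- \frac{680}{227}\right) 19 = - \frac{12920}{227}$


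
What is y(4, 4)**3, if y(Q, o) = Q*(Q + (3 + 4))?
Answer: 85184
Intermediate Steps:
y(Q, o) = Q*(7 + Q) (y(Q, o) = Q*(Q + 7) = Q*(7 + Q))
y(4, 4)**3 = (4*(7 + 4))**3 = (4*11)**3 = 44**3 = 85184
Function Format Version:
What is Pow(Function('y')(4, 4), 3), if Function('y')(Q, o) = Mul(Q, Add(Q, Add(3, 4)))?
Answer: 85184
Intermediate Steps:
Function('y')(Q, o) = Mul(Q, Add(7, Q)) (Function('y')(Q, o) = Mul(Q, Add(Q, 7)) = Mul(Q, Add(7, Q)))
Pow(Function('y')(4, 4), 3) = Pow(Mul(4, Add(7, 4)), 3) = Pow(Mul(4, 11), 3) = Pow(44, 3) = 85184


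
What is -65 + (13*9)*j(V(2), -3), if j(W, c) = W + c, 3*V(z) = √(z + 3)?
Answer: -416 + 39*√5 ≈ -328.79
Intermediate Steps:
V(z) = √(3 + z)/3 (V(z) = √(z + 3)/3 = √(3 + z)/3)
-65 + (13*9)*j(V(2), -3) = -65 + (13*9)*(√(3 + 2)/3 - 3) = -65 + 117*(√5/3 - 3) = -65 + 117*(-3 + √5/3) = -65 + (-351 + 39*√5) = -416 + 39*√5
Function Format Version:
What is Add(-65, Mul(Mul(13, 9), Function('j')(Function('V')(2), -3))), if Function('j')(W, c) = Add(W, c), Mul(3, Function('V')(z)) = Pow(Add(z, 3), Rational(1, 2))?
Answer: Add(-416, Mul(39, Pow(5, Rational(1, 2)))) ≈ -328.79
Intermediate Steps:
Function('V')(z) = Mul(Rational(1, 3), Pow(Add(3, z), Rational(1, 2))) (Function('V')(z) = Mul(Rational(1, 3), Pow(Add(z, 3), Rational(1, 2))) = Mul(Rational(1, 3), Pow(Add(3, z), Rational(1, 2))))
Add(-65, Mul(Mul(13, 9), Function('j')(Function('V')(2), -3))) = Add(-65, Mul(Mul(13, 9), Add(Mul(Rational(1, 3), Pow(Add(3, 2), Rational(1, 2))), -3))) = Add(-65, Mul(117, Add(Mul(Rational(1, 3), Pow(5, Rational(1, 2))), -3))) = Add(-65, Mul(117, Add(-3, Mul(Rational(1, 3), Pow(5, Rational(1, 2)))))) = Add(-65, Add(-351, Mul(39, Pow(5, Rational(1, 2))))) = Add(-416, Mul(39, Pow(5, Rational(1, 2))))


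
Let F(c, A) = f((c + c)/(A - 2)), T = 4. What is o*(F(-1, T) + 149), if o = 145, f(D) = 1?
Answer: 21750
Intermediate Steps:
F(c, A) = 1
o*(F(-1, T) + 149) = 145*(1 + 149) = 145*150 = 21750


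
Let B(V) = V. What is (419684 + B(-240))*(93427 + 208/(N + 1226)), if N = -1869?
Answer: 25197407475732/643 ≈ 3.9187e+10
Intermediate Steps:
(419684 + B(-240))*(93427 + 208/(N + 1226)) = (419684 - 240)*(93427 + 208/(-1869 + 1226)) = 419444*(93427 + 208/(-643)) = 419444*(93427 + 208*(-1/643)) = 419444*(93427 - 208/643) = 419444*(60073353/643) = 25197407475732/643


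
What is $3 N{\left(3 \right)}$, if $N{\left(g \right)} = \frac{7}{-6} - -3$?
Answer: $\frac{11}{2} \approx 5.5$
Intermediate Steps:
$N{\left(g \right)} = \frac{11}{6}$ ($N{\left(g \right)} = 7 \left(- \frac{1}{6}\right) + 3 = - \frac{7}{6} + 3 = \frac{11}{6}$)
$3 N{\left(3 \right)} = 3 \cdot \frac{11}{6} = \frac{11}{2}$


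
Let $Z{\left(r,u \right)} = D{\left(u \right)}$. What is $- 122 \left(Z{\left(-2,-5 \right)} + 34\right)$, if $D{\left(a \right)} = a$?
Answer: $-3538$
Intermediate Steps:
$Z{\left(r,u \right)} = u$
$- 122 \left(Z{\left(-2,-5 \right)} + 34\right) = - 122 \left(-5 + 34\right) = \left(-122\right) 29 = -3538$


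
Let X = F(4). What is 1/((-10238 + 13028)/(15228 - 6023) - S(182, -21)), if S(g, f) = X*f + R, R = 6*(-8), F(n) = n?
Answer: 1841/243570 ≈ 0.0075584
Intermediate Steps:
X = 4
R = -48
S(g, f) = -48 + 4*f (S(g, f) = 4*f - 48 = -48 + 4*f)
1/((-10238 + 13028)/(15228 - 6023) - S(182, -21)) = 1/((-10238 + 13028)/(15228 - 6023) - (-48 + 4*(-21))) = 1/(2790/9205 - (-48 - 84)) = 1/(2790*(1/9205) - 1*(-132)) = 1/(558/1841 + 132) = 1/(243570/1841) = 1841/243570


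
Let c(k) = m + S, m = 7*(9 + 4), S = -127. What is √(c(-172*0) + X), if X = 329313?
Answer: √329277 ≈ 573.83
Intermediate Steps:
m = 91 (m = 7*13 = 91)
c(k) = -36 (c(k) = 91 - 127 = -36)
√(c(-172*0) + X) = √(-36 + 329313) = √329277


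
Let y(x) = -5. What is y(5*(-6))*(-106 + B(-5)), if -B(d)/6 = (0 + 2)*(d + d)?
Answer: -70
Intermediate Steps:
B(d) = -24*d (B(d) = -6*(0 + 2)*(d + d) = -12*2*d = -24*d)
y(5*(-6))*(-106 + B(-5)) = -5*(-106 - 24*(-5)) = -5*(-106 + 120) = -5*14 = -70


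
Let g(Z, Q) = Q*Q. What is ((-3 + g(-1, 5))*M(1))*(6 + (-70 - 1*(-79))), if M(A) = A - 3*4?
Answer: -3630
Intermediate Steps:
g(Z, Q) = Q²
M(A) = -12 + A (M(A) = A - 12 = -12 + A)
((-3 + g(-1, 5))*M(1))*(6 + (-70 - 1*(-79))) = ((-3 + 5²)*(-12 + 1))*(6 + (-70 - 1*(-79))) = ((-3 + 25)*(-11))*(6 + (-70 + 79)) = (22*(-11))*(6 + 9) = -242*15 = -3630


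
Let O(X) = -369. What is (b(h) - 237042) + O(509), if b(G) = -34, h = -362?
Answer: -237445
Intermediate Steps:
(b(h) - 237042) + O(509) = (-34 - 237042) - 369 = -237076 - 369 = -237445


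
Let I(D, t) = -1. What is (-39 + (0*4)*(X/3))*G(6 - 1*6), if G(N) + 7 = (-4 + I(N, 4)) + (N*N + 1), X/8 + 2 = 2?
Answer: 429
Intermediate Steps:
X = 0 (X = -16 + 8*2 = -16 + 16 = 0)
G(N) = -11 + N² (G(N) = -7 + ((-4 - 1) + (N*N + 1)) = -7 + (-5 + (N² + 1)) = -7 + (-5 + (1 + N²)) = -7 + (-4 + N²) = -11 + N²)
(-39 + (0*4)*(X/3))*G(6 - 1*6) = (-39 + (0*4)*(0/3))*(-11 + (6 - 1*6)²) = (-39 + 0*(0*(⅓)))*(-11 + (6 - 6)²) = (-39 + 0*0)*(-11 + 0²) = (-39 + 0)*(-11 + 0) = -39*(-11) = 429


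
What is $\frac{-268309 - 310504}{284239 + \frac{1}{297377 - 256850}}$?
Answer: $- \frac{23457554451}{11519353954} \approx -2.0364$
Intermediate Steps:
$\frac{-268309 - 310504}{284239 + \frac{1}{297377 - 256850}} = - \frac{578813}{284239 + \frac{1}{40527}} = - \frac{578813}{\frac{11519353954}{40527}} = \left(-578813\right) \frac{40527}{11519353954} = - \frac{23457554451}{11519353954}$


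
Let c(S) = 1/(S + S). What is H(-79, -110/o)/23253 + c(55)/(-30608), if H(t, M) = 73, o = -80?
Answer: 245758987/78290060640 ≈ 0.0031391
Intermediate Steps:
c(S) = 1/(2*S)
H(-79, -110/o)/23253 + c(55)/(-30608) = 73/23253 + ((1/2)/55)/(-30608) = 73*(1/23253) + ((1/2)*(1/55))*(-1/30608) = 73/23253 + (1/110)*(-1/30608) = 73/23253 - 1/3366880 = 245758987/78290060640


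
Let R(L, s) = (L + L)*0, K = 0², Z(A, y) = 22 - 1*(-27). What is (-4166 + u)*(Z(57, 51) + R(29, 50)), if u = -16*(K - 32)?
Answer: -179046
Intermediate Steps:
Z(A, y) = 49 (Z(A, y) = 22 + 27 = 49)
K = 0
R(L, s) = 0 (R(L, s) = (2*L)*0 = 0)
u = 512 (u = -16*(0 - 32) = -16*(-32) = 512)
(-4166 + u)*(Z(57, 51) + R(29, 50)) = (-4166 + 512)*(49 + 0) = -3654*49 = -179046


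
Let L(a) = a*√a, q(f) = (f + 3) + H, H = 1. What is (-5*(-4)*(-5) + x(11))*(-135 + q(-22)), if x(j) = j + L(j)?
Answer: 13617 - 1683*√11 ≈ 8035.1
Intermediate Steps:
q(f) = 4 + f (q(f) = (f + 3) + 1 = (3 + f) + 1 = 4 + f)
L(a) = a^(3/2)
x(j) = j + j^(3/2)
(-5*(-4)*(-5) + x(11))*(-135 + q(-22)) = (-5*(-4)*(-5) + (11 + 11^(3/2)))*(-135 + (4 - 22)) = (20*(-5) + (11 + 11*√11))*(-135 - 18) = (-100 + (11 + 11*√11))*(-153) = (-89 + 11*√11)*(-153) = 13617 - 1683*√11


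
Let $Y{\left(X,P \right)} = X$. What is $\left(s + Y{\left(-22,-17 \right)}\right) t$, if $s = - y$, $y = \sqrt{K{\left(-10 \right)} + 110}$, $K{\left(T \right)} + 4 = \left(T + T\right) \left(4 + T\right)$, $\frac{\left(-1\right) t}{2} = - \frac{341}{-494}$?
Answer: $\frac{7502}{247} + \frac{341 \sqrt{226}}{247} \approx 51.127$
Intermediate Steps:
$t = - \frac{341}{247}$ ($t = - 2 \left(- \frac{341}{-494}\right) = - 2 \left(\left(-341\right) \left(- \frac{1}{494}\right)\right) = \left(-2\right) \frac{341}{494} = - \frac{341}{247} \approx -1.3806$)
$K{\left(T \right)} = -4 + 2 T \left(4 + T\right)$ ($K{\left(T \right)} = -4 + \left(T + T\right) \left(4 + T\right) = -4 + 2 T \left(4 + T\right)$)
$y = \sqrt{226}$ ($y = \sqrt{\left(-4 + 2 \left(-10\right)^{2} + 8 \left(-10\right)\right) + 110} = \sqrt{\left(-4 + 2 \cdot 100 - 80\right) + 110} = \sqrt{\left(-4 + 200 - 80\right) + 110} = \sqrt{116 + 110} = \sqrt{226} \approx 15.033$)
$s = - \sqrt{226} \approx -15.033$
$\left(s + Y{\left(-22,-17 \right)}\right) t = \left(- \sqrt{226} - 22\right) \left(- \frac{341}{247}\right) = \left(-22 - \sqrt{226}\right) \left(- \frac{341}{247}\right) = \frac{7502}{247} + \frac{341 \sqrt{226}}{247}$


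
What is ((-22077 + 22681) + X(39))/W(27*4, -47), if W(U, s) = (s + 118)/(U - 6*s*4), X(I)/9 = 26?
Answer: 1035768/71 ≈ 14588.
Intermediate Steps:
X(I) = 234 (X(I) = 9*26 = 234)
W(U, s) = (118 + s)/(U - 24*s)
((-22077 + 22681) + X(39))/W(27*4, -47) = ((-22077 + 22681) + 234)/(((118 - 47)/(27*4 - 24*(-47)))) = (604 + 234)/((71/(108 + 1128))) = 838/((71/1236)) = 838/(((1/1236)*71)) = 838/(71/1236) = 838*(1236/71) = 1035768/71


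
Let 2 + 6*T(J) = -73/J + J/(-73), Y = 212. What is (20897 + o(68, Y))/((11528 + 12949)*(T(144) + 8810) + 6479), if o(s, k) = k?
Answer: 443795616/4533417202225 ≈ 9.7894e-5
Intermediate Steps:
T(J) = -⅓ - 73/(6*J) - J/438 (T(J) = -⅓ + (-73/J + J/(-73))/6 = -⅓ + (-73/J + J*(-1/73))/6 = -⅓ + (-73/J - J/73)/6 = -⅓ + (-73/(6*J) - J/438) = -⅓ - 73/(6*J) - J/438)
(20897 + o(68, Y))/((11528 + 12949)*(T(144) + 8810) + 6479) = (20897 + 212)/((11528 + 12949)*((1/438)*(-5329 - 1*144*(146 + 144))/144 + 8810) + 6479) = 21109/(24477*((1/438)*(1/144)*(-5329 - 1*144*290) + 8810) + 6479) = 21109/(24477*((1/438)*(1/144)*(-5329 - 41760) + 8810) + 6479) = 21109/(24477*((1/438)*(1/144)*(-47089) + 8810) + 6479) = 21109/(24477*(-47089/63072 + 8810) + 6479) = 21109/(24477*(555617231/63072) + 6479) = 21109/(4533280987729/21024 + 6479) = 21109/(4533417202225/21024) = 21109*(21024/4533417202225) = 443795616/4533417202225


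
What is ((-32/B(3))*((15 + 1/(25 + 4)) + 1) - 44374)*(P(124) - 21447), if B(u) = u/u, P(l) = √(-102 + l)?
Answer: 27918117522/29 - 1301726*√22/29 ≈ 9.6248e+8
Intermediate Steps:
B(u) = 1
((-32/B(3))*((15 + 1/(25 + 4)) + 1) - 44374)*(P(124) - 21447) = ((-32/1)*((15 + 1/(25 + 4)) + 1) - 44374)*(√(-102 + 124) - 21447) = ((-32*1)*((15 + 1/29) + 1) - 44374)*(√22 - 21447) = (-32*((15 + 1/29) + 1) - 44374)*(-21447 + √22) = (-32*(436/29 + 1) - 44374)*(-21447 + √22) = (-32*465/29 - 44374)*(-21447 + √22) = (-14880/29 - 44374)*(-21447 + √22) = -1301726*(-21447 + √22)/29 = 27918117522/29 - 1301726*√22/29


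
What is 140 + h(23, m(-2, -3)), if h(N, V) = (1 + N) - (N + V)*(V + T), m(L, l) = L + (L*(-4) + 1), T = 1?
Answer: -76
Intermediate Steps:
m(L, l) = 1 - 3*L (m(L, l) = L + (-4*L + 1) = L + (1 - 4*L) = 1 - 3*L)
h(N, V) = 1 + N - (1 + V)*(N + V) (h(N, V) = (1 + N) - (N + V)*(V + 1) = (1 + N) - (N + V)*(1 + V) = (1 + N) - (1 + V)*(N + V) = 1 + N - (1 + V)*(N + V))
140 + h(23, m(-2, -3)) = 140 + (1 - (1 - 3*(-2)) - (1 - 3*(-2))**2 - 1*23*(1 - 3*(-2))) = 140 + (1 - (1 + 6) - (1 + 6)**2 - 1*23*(1 + 6)) = 140 + (1 - 1*7 - 1*7**2 - 1*23*7) = 140 + (1 - 7 - 1*49 - 161) = 140 + (1 - 7 - 49 - 161) = 140 - 216 = -76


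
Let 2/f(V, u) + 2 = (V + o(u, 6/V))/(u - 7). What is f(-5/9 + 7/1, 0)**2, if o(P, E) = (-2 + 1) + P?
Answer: 324/625 ≈ 0.51840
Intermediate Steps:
o(P, E) = -1 + P
f(V, u) = 2/(-2 + (-1 + V + u)/(-7 + u)) (f(V, u) = 2/(-2 + (V + (-1 + u))/(u - 7)) = 2/(-2 + (-1 + V + u)/(-7 + u)))
f(-5/9 + 7/1, 0)**2 = (2*(-7 + 0)/(13 + (-5/9 + 7/1) - 1*0))**2 = (2*(-7)/(13 + (-5*1/9 + 7*1) + 0))**2 = (2*(-7)/(13 + (-5/9 + 7) + 0))**2 = (2*(-7)/(13 + 58/9 + 0))**2 = (2*(-7)/(175/9))**2 = (2*(9/175)*(-7))**2 = (-18/25)**2 = 324/625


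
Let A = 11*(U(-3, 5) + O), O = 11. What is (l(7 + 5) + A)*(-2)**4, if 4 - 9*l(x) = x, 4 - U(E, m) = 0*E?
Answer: 23632/9 ≈ 2625.8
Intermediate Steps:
U(E, m) = 4 (U(E, m) = 4 - 0*E = 4 - 1*0 = 4 + 0 = 4)
l(x) = 4/9 - x/9
A = 165 (A = 11*(4 + 11) = 11*15 = 165)
(l(7 + 5) + A)*(-2)**4 = ((4/9 - (7 + 5)/9) + 165)*(-2)**4 = ((4/9 - 1/9*12) + 165)*16 = ((4/9 - 4/3) + 165)*16 = (-8/9 + 165)*16 = (1477/9)*16 = 23632/9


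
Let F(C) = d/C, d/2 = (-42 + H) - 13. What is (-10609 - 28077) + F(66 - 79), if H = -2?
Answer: -502804/13 ≈ -38677.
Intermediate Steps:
d = -114 (d = 2*((-42 - 2) - 13) = 2*(-44 - 13) = 2*(-57) = -114)
F(C) = -114/C
(-10609 - 28077) + F(66 - 79) = (-10609 - 28077) - 114/(66 - 79) = -38686 - 114/(-13) = -38686 - 114*(-1/13) = -38686 + 114/13 = -502804/13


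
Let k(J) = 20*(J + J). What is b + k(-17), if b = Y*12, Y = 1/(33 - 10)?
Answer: -15628/23 ≈ -679.48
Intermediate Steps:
Y = 1/23 ≈ 0.043478
b = 12/23 (b = (1/23)*12 = 12/23 ≈ 0.52174)
k(J) = 40*J (k(J) = 20*(2*J) = 40*J)
b + k(-17) = 12/23 + 40*(-17) = 12/23 - 680 = -15628/23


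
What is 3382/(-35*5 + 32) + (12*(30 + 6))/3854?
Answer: -6486226/275561 ≈ -23.538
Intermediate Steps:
3382/(-35*5 + 32) + (12*(30 + 6))/3854 = 3382/(-175 + 32) + (12*36)*(1/3854) = 3382/(-143) + 432*(1/3854) = 3382*(-1/143) + 216/1927 = -3382/143 + 216/1927 = -6486226/275561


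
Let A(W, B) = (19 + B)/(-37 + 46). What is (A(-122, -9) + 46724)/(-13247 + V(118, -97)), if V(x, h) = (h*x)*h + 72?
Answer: 420526/9873783 ≈ 0.042590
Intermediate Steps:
V(x, h) = 72 + x*h² (V(x, h) = x*h² + 72 = 72 + x*h²)
A(W, B) = 19/9 + B/9 (A(W, B) = (19 + B)/9 = (19 + B)*(⅑) = 19/9 + B/9)
(A(-122, -9) + 46724)/(-13247 + V(118, -97)) = ((19/9 + (⅑)*(-9)) + 46724)/(-13247 + (72 + 118*(-97)²)) = ((19/9 - 1) + 46724)/(-13247 + (72 + 118*9409)) = (10/9 + 46724)/(-13247 + (72 + 1110262)) = 420526/(9*(-13247 + 1110334)) = (420526/9)/1097087 = (420526/9)*(1/1097087) = 420526/9873783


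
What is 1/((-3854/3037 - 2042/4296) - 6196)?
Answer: -6523476/40430836465 ≈ -0.00016135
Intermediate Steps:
1/((-3854/3037 - 2042/4296) - 6196) = 1/((-3854*1/3037 - 2042*1/4296) - 6196) = 1/((-3854/3037 - 1021/2148) - 6196) = 1/(-11379169/6523476 - 6196) = 1/(-40430836465/6523476) = -6523476/40430836465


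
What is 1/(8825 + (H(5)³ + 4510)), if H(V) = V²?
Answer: 1/28960 ≈ 3.4530e-5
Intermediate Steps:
1/(8825 + (H(5)³ + 4510)) = 1/(8825 + ((5²)³ + 4510)) = 1/(8825 + (25³ + 4510)) = 1/(8825 + (15625 + 4510)) = 1/(8825 + 20135) = 1/28960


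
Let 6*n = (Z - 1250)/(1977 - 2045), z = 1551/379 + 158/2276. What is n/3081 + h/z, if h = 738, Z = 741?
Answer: 23536493718727/132727927176 ≈ 177.33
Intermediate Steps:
z = 1794979/431302 (z = 1551*(1/379) + 158*(1/2276) = 1551/379 + 79/1138 = 1794979/431302 ≈ 4.1618)
n = 509/408 (n = ((741 - 1250)/(1977 - 2045))/6 = (-509/(-68))/6 = (-509*(-1/68))/6 = (⅙)*(509/68) = 509/408 ≈ 1.2475)
n/3081 + h/z = (509/408)/3081 + 738/(1794979/431302) = (509/408)*(1/3081) + 738*(431302/1794979) = 509/1257048 + 318300876/1794979 = 23536493718727/132727927176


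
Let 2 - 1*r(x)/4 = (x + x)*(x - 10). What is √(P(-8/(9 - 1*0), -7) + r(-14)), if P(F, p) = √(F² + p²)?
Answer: √(-24120 + √4033)/3 ≈ 51.701*I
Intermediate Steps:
r(x) = 8 - 8*x*(-10 + x) (r(x) = 8 - 4*(x + x)*(x - 10) = 8 - 4*2*x*(-10 + x) = 8 - 8*x*(-10 + x))
√(P(-8/(9 - 1*0), -7) + r(-14)) = √(√((-8/(9 - 1*0))² + (-7)²) + (8 - 8*(-14)² + 80*(-14))) = √(√((-8/(9 + 0))² + 49) + (8 - 8*196 - 1120)) = √(√((-8/9)² + 49) + (8 - 1568 - 1120)) = √(√((-8*⅑)² + 49) - 2680) = √(√((-8/9)² + 49) - 2680) = √(√(64/81 + 49) - 2680) = √(√(4033/81) - 2680) = √(√4033/9 - 2680) = √(-2680 + √4033/9)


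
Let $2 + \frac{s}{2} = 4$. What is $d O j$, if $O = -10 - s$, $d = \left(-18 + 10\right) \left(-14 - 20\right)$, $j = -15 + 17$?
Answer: $-7616$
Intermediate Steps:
$j = 2$
$s = 4$ ($s = -4 + 2 \cdot 4 = -4 + 8 = 4$)
$d = 272$ ($d = \left(-8\right) \left(-34\right) = 272$)
$O = -14$ ($O = -10 - 4 = -14$)
$d O j = 272 \left(-14\right) 2 = \left(-3808\right) 2 = -7616$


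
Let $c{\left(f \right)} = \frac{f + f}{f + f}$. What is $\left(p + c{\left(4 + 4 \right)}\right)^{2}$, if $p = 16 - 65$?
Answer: $2304$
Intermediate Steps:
$p = -49$ ($p = 16 - 65 = -49$)
$c{\left(f \right)} = 1$ ($c{\left(f \right)} = \frac{2 f}{2 f} = 2 f \frac{1}{2 f} = 1$)
$\left(p + c{\left(4 + 4 \right)}\right)^{2} = \left(-49 + 1\right)^{2} = \left(-48\right)^{2} = 2304$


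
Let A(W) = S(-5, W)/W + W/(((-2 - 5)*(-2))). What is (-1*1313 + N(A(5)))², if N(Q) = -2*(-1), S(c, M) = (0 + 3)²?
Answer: 1718721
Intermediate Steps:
S(c, M) = 9 (S(c, M) = 3² = 9)
A(W) = 9/W + W/14 (A(W) = 9/W + W/(((-2 - 5)*(-2))) = 9/W + W/((-7*(-2))) = 9/W + W/14)
N(Q) = 2
(-1*1313 + N(A(5)))² = (-1*1313 + 2)² = (-1313 + 2)² = (-1311)² = 1718721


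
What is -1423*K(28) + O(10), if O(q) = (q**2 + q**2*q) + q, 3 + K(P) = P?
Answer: -34465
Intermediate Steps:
K(P) = -3 + P
O(q) = q + q**2 + q**3 (O(q) = (q**2 + q**3) + q = q + q**2 + q**3)
-1423*K(28) + O(10) = -1423*(-3 + 28) + 10*(1 + 10 + 10**2) = -1423*25 + 10*(1 + 10 + 100) = -35575 + 10*111 = -35575 + 1110 = -34465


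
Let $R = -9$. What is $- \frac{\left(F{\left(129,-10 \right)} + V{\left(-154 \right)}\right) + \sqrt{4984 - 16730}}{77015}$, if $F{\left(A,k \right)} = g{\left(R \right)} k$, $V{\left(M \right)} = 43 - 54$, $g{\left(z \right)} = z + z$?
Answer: $- \frac{169}{77015} - \frac{i \sqrt{11746}}{77015} \approx -0.0021944 - 0.0014072 i$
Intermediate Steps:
$g{\left(z \right)} = 2 z$
$V{\left(M \right)} = -11$
$F{\left(A,k \right)} = - 18 k$ ($F{\left(A,k \right)} = 2 \left(-9\right) k = - 18 k$)
$- \frac{\left(F{\left(129,-10 \right)} + V{\left(-154 \right)}\right) + \sqrt{4984 - 16730}}{77015} = - \frac{\left(\left(-18\right) \left(-10\right) - 11\right) + \sqrt{4984 - 16730}}{77015} = - \frac{\left(180 - 11\right) + \sqrt{-11746}}{77015} = - \frac{169 + i \sqrt{11746}}{77015} = - (\frac{169}{77015} + \frac{i \sqrt{11746}}{77015}) = - \frac{169}{77015} - \frac{i \sqrt{11746}}{77015}$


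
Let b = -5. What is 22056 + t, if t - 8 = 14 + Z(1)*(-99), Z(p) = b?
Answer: 22573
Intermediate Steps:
Z(p) = -5
t = 517 (t = 8 + (14 - 5*(-99)) = 8 + (14 + 495) = 8 + 509 = 517)
22056 + t = 22056 + 517 = 22573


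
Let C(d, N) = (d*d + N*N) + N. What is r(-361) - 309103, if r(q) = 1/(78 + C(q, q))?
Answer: -80477747976/260359 ≈ -3.0910e+5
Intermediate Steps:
C(d, N) = N + N² + d² (C(d, N) = (d² + N²) + N = (N² + d²) + N = N + N² + d²)
r(q) = 1/(78 + q + 2*q²) (r(q) = 1/(78 + (q + q² + q²)) = 1/(78 + (q + 2*q²)) = 1/(78 + q + 2*q²))
r(-361) - 309103 = 1/(78 - 361 + 2*(-361)²) - 309103 = 1/(78 - 361 + 2*130321) - 309103 = 1/(78 - 361 + 260642) - 309103 = 1/260359 - 309103 = -80477747976/260359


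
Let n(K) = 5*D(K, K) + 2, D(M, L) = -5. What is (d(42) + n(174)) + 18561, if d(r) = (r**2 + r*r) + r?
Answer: 22108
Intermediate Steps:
n(K) = -23 (n(K) = 5*(-5) + 2 = -25 + 2 = -23)
d(r) = r + 2*r**2 (d(r) = (r**2 + r**2) + r = 2*r**2 + r = r + 2*r**2)
(d(42) + n(174)) + 18561 = (42*(1 + 2*42) - 23) + 18561 = (42*(1 + 84) - 23) + 18561 = (42*85 - 23) + 18561 = (3570 - 23) + 18561 = 3547 + 18561 = 22108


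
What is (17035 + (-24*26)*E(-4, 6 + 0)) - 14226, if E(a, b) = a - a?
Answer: 2809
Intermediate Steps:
E(a, b) = 0
(17035 + (-24*26)*E(-4, 6 + 0)) - 14226 = (17035 - 24*26*0) - 14226 = (17035 - 624*0) - 14226 = (17035 + 0) - 14226 = 17035 - 14226 = 2809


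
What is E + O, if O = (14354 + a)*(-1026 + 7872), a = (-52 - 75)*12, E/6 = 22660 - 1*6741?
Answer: 87929694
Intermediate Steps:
E = 95514 (E = 6*(22660 - 1*6741) = 6*(22660 - 6741) = 6*15919 = 95514)
a = -1524 (a = -127*12 = -1524)
O = 87834180 (O = (14354 - 1524)*(-1026 + 7872) = 12830*6846 = 87834180)
E + O = 95514 + 87834180 = 87929694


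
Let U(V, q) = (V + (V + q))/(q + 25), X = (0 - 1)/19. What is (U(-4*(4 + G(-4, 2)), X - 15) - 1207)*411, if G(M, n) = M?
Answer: -31292033/63 ≈ -4.9670e+5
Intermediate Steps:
X = -1/19 (X = -1*1/19 = -1/19 ≈ -0.052632)
U(V, q) = (q + 2*V)/(25 + q)
(U(-4*(4 + G(-4, 2)), X - 15) - 1207)*411 = (((-1/19 - 15) + 2*(-4*(4 - 4)))/(25 + (-1/19 - 15)) - 1207)*411 = ((-286/19 + 2*(-4*0))/(25 - 286/19) - 1207)*411 = ((-286/19 + 2*0)/(189/19) - 1207)*411 = (19*(-286/19 + 0)/189 - 1207)*411 = ((19/189)*(-286/19) - 1207)*411 = (-286/189 - 1207)*411 = -228409/189*411 = -31292033/63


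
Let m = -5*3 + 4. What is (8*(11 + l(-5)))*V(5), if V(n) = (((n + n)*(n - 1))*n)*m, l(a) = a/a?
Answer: -211200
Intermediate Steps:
l(a) = 1
m = -11 (m = -15 + 4 = -11)
V(n) = -22*n**2*(-1 + n) (V(n) = (((n + n)*(n - 1))*n)*(-11) = (((2*n)*(-1 + n))*n)*(-11) = ((2*n*(-1 + n))*n)*(-11) = (2*n**2*(-1 + n))*(-11) = -22*n**2*(-1 + n))
(8*(11 + l(-5)))*V(5) = (8*(11 + 1))*(22*5**2*(1 - 1*5)) = (8*12)*(22*25*(1 - 5)) = 96*(22*25*(-4)) = 96*(-2200) = -211200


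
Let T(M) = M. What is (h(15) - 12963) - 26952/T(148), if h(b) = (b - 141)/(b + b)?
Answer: -2432622/185 ≈ -13149.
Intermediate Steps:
h(b) = (-141 + b)/(2*b) (h(b) = (-141 + b)/((2*b)) = (-141 + b)*(1/(2*b)) = (-141 + b)/(2*b))
(h(15) - 12963) - 26952/T(148) = ((½)*(-141 + 15)/15 - 12963) - 26952/148 = ((½)*(1/15)*(-126) - 12963) - 26952*1/148 = (-21/5 - 12963) - 6738/37 = -64836/5 - 6738/37 = -2432622/185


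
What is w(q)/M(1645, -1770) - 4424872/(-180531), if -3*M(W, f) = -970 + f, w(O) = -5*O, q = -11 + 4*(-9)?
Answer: 2450284727/98930988 ≈ 24.768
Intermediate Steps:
q = -47 (q = -11 - 36 = -47)
M(W, f) = 970/3 - f/3 (M(W, f) = -(-970 + f)/3 = 970/3 - f/3)
w(q)/M(1645, -1770) - 4424872/(-180531) = (-5*(-47))/(970/3 - ⅓*(-1770)) - 4424872/(-180531) = 235/(970/3 + 590) - 4424872*(-1/180531) = 235/(2740/3) + 4424872/180531 = 235*(3/2740) + 4424872/180531 = 141/548 + 4424872/180531 = 2450284727/98930988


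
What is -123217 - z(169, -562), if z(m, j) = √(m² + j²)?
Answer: -123217 - √344405 ≈ -1.2380e+5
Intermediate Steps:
z(m, j) = √(j² + m²)
-123217 - z(169, -562) = -123217 - √((-562)² + 169²) = -123217 - √(315844 + 28561) = -123217 - √344405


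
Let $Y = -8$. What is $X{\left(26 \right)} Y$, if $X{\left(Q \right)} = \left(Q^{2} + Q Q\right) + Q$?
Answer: $-11024$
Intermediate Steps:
$X{\left(Q \right)} = Q + 2 Q^{2}$ ($X{\left(Q \right)} = \left(Q^{2} + Q^{2}\right) + Q = 2 Q^{2} + Q = Q + 2 Q^{2}$)
$X{\left(26 \right)} Y = 26 \left(1 + 2 \cdot 26\right) \left(-8\right) = 26 \left(1 + 52\right) \left(-8\right) = 26 \cdot 53 \left(-8\right) = 1378 \left(-8\right) = -11024$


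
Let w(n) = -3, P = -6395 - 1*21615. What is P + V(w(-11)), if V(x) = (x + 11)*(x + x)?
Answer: -28058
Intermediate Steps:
P = -28010 (P = -6395 - 21615 = -28010)
V(x) = 2*x*(11 + x) (V(x) = (11 + x)*(2*x) = 2*x*(11 + x))
P + V(w(-11)) = -28010 + 2*(-3)*(11 - 3) = -28010 + 2*(-3)*8 = -28010 - 48 = -28058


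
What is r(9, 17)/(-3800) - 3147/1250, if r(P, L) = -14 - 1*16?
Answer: -119211/47500 ≈ -2.5097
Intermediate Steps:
r(P, L) = -30 (r(P, L) = -14 - 16 = -30)
r(9, 17)/(-3800) - 3147/1250 = -30/(-3800) - 3147/1250 = -30*(-1/3800) - 3147*1/1250 = 3/380 - 3147/1250 = -119211/47500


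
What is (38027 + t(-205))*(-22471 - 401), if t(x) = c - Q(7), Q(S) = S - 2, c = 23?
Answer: -870165240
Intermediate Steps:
Q(S) = -2 + S
t(x) = 18 (t(x) = 23 - (-2 + 7) = 23 - 1*5 = 23 - 5 = 18)
(38027 + t(-205))*(-22471 - 401) = (38027 + 18)*(-22471 - 401) = 38045*(-22872) = -870165240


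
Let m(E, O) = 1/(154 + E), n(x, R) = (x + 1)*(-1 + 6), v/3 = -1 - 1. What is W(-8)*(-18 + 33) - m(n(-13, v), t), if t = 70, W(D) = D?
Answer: -11281/94 ≈ -120.01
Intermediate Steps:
v = -6 (v = 3*(-1 - 1) = 3*(-2) = -6)
n(x, R) = 5 + 5*x (n(x, R) = (1 + x)*5 = 5 + 5*x)
W(-8)*(-18 + 33) - m(n(-13, v), t) = -8*(-18 + 33) - 1/(154 + (5 + 5*(-13))) = -8*15 - 1/(154 + (5 - 65)) = -120 - 1/(154 - 60) = -120 - 1/94 = -11281/94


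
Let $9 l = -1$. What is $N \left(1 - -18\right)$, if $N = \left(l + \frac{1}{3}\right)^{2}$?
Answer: $\frac{76}{81} \approx 0.93827$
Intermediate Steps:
$l = - \frac{1}{9}$ ($l = \frac{1}{9} \left(-1\right) = - \frac{1}{9} \approx -0.11111$)
$N = \frac{4}{81}$ ($N = \left(- \frac{1}{9} + \frac{1}{3}\right)^{2} = \left(\frac{2}{9}\right)^{2} = \frac{4}{81} \approx 0.049383$)
$N \left(1 - -18\right) = \frac{4 \left(1 - -18\right)}{81} = \frac{4 \left(1 + 18\right)}{81} = \frac{4}{81} \cdot 19 = \frac{76}{81}$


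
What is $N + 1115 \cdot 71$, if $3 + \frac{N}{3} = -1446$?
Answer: $74818$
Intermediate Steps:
$N = -4347$ ($N = -9 + 3 \left(-1446\right) = -9 - 4338 = -4347$)
$N + 1115 \cdot 71 = -4347 + 1115 \cdot 71 = -4347 + 79165 = 74818$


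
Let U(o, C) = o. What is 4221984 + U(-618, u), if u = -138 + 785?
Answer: 4221366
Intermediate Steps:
u = 647
4221984 + U(-618, u) = 4221984 - 618 = 4221366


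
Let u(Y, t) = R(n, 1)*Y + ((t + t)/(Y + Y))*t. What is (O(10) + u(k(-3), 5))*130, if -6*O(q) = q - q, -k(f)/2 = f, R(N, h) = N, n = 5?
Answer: 13325/3 ≈ 4441.7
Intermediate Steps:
k(f) = -2*f
u(Y, t) = 5*Y + t²/Y (u(Y, t) = 5*Y + ((t + t)/(Y + Y))*t = 5*Y + ((2*t)/((2*Y)))*t = 5*Y + ((2*t)*(1/(2*Y)))*t = 5*Y + (t/Y)*t = 5*Y + t²/Y)
O(q) = 0 (O(q) = -(q - q)/6 = -⅙*0 = 0)
(O(10) + u(k(-3), 5))*130 = (0 + (5*(-2*(-3)) + 5²/(-2*(-3))))*130 = (0 + (5*6 + 25/6))*130 = (0 + (30 + (⅙)*25))*130 = (0 + (30 + 25/6))*130 = (0 + 205/6)*130 = (205/6)*130 = 13325/3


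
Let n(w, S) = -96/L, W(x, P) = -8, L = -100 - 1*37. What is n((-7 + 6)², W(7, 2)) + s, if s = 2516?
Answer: 344788/137 ≈ 2516.7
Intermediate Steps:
L = -137 (L = -100 - 37 = -137)
n(w, S) = 96/137 (n(w, S) = -96/(-137) = -96*(-1/137) = 96/137)
n((-7 + 6)², W(7, 2)) + s = 96/137 + 2516 = 344788/137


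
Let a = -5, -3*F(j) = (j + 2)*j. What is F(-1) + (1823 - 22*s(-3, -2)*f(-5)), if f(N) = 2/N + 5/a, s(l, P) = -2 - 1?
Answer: 25964/15 ≈ 1730.9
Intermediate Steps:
F(j) = -j*(2 + j)/3 (F(j) = -(j + 2)*j/3 = -(2 + j)*j/3 = -j*(2 + j)/3)
s(l, P) = -3
f(N) = -1 + 2/N (f(N) = 2/N + 5/(-5) = 2/N + 5*(-1/5) = 2/N - 1 = -1 + 2/N)
F(-1) + (1823 - 22*s(-3, -2)*f(-5)) = -1/3*(-1)*(2 - 1) + (1823 - 22*(-3)*(2 - 1*(-5))/(-5)) = -1/3*(-1)*1 + (1823 - (-66)*(-(2 + 5)/5)) = 1/3 + (1823 - (-66)*(-1/5*7)) = 1/3 + (1823 - (-66)*(-7)/5) = 1/3 + (1823 - 1*462/5) = 1/3 + (1823 - 462/5) = 1/3 + 8653/5 = 25964/15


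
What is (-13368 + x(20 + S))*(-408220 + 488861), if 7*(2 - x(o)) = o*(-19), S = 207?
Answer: -7197128609/7 ≈ -1.0282e+9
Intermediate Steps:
x(o) = 2 + 19*o/7 (x(o) = 2 - o*(-19)/7 = 2 - (-19)*o/7 = 2 + 19*o/7)
(-13368 + x(20 + S))*(-408220 + 488861) = (-13368 + (2 + 19*(20 + 207)/7))*(-408220 + 488861) = (-13368 + (2 + (19/7)*227))*80641 = (-13368 + (2 + 4313/7))*80641 = (-13368 + 4327/7)*80641 = -89249/7*80641 = -7197128609/7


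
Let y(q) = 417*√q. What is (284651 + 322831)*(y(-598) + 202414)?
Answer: 122962861548 + 253319994*I*√598 ≈ 1.2296e+11 + 6.1947e+9*I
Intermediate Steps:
(284651 + 322831)*(y(-598) + 202414) = (284651 + 322831)*(417*√(-598) + 202414) = 607482*(417*(I*√598) + 202414) = 607482*(417*I*√598 + 202414) = 607482*(202414 + 417*I*√598) = 122962861548 + 253319994*I*√598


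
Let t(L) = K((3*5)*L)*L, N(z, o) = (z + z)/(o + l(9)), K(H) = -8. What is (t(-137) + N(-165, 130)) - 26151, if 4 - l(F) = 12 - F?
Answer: -3282535/131 ≈ -25058.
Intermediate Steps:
l(F) = -8 + F (l(F) = 4 - (12 - F) = 4 + (-12 + F) = -8 + F)
N(z, o) = 2*z/(1 + o) (N(z, o) = (z + z)/(o + (-8 + 9)) = (2*z)/(o + 1) = (2*z)/(1 + o) = 2*z/(1 + o))
t(L) = -8*L
(t(-137) + N(-165, 130)) - 26151 = (-8*(-137) + 2*(-165)/(1 + 130)) - 26151 = (1096 + 2*(-165)/131) - 26151 = (1096 + 2*(-165)*(1/131)) - 26151 = (1096 - 330/131) - 26151 = 143246/131 - 26151 = -3282535/131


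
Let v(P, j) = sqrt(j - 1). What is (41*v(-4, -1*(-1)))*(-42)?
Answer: 0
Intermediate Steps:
v(P, j) = sqrt(-1 + j)
(41*v(-4, -1*(-1)))*(-42) = (41*sqrt(-1 - 1*(-1)))*(-42) = (41*sqrt(-1 + 1))*(-42) = (41*sqrt(0))*(-42) = (41*0)*(-42) = 0*(-42) = 0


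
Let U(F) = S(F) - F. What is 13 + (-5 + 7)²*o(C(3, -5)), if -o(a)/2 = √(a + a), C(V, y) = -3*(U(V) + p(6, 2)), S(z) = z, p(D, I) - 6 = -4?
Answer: 13 - 16*I*√3 ≈ 13.0 - 27.713*I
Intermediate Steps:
p(D, I) = 2 (p(D, I) = 6 - 4 = 2)
U(F) = 0 (U(F) = F - F = 0)
C(V, y) = -6 (C(V, y) = -3*(0 + 2) = -3*2 = -6)
o(a) = -2*√2*√a (o(a) = -2*√(a + a) = -2*√2*√a)
13 + (-5 + 7)²*o(C(3, -5)) = 13 + (-5 + 7)²*(-2*√2*√(-6)) = 13 + 2²*(-2*√2*I*√6) = 13 + 4*(-4*I*√3) = 13 - 16*I*√3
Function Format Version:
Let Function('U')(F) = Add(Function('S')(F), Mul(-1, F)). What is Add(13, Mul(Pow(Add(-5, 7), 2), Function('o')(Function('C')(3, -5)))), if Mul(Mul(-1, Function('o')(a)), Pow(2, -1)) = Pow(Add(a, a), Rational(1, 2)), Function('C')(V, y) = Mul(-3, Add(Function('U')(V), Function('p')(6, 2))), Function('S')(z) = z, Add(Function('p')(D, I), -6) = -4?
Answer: Add(13, Mul(-16, I, Pow(3, Rational(1, 2)))) ≈ Add(13.000, Mul(-27.713, I))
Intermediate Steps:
Function('p')(D, I) = 2 (Function('p')(D, I) = Add(6, -4) = 2)
Function('U')(F) = 0 (Function('U')(F) = Add(F, Mul(-1, F)) = 0)
Function('C')(V, y) = -6 (Function('C')(V, y) = Mul(-3, Add(0, 2)) = Mul(-3, 2) = -6)
Function('o')(a) = Mul(-2, Pow(2, Rational(1, 2)), Pow(a, Rational(1, 2))) (Function('o')(a) = Mul(-2, Pow(Add(a, a), Rational(1, 2))) = Mul(-2, Pow(Mul(2, a), Rational(1, 2))) = Mul(-2, Mul(Pow(2, Rational(1, 2)), Pow(a, Rational(1, 2)))) = Mul(-2, Pow(2, Rational(1, 2)), Pow(a, Rational(1, 2))))
Add(13, Mul(Pow(Add(-5, 7), 2), Function('o')(Function('C')(3, -5)))) = Add(13, Mul(Pow(Add(-5, 7), 2), Mul(-2, Pow(2, Rational(1, 2)), Pow(-6, Rational(1, 2))))) = Add(13, Mul(Pow(2, 2), Mul(-2, Pow(2, Rational(1, 2)), Mul(I, Pow(6, Rational(1, 2)))))) = Add(13, Mul(4, Mul(-4, I, Pow(3, Rational(1, 2))))) = Add(13, Mul(-16, I, Pow(3, Rational(1, 2))))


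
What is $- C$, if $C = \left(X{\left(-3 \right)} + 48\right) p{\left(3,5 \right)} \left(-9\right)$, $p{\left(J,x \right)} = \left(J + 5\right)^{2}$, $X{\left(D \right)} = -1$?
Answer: $27072$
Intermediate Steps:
$p{\left(J,x \right)} = \left(5 + J\right)^{2}$
$C = -27072$ ($C = \left(-1 + 48\right) \left(5 + 3\right)^{2} \left(-9\right) = 47 \cdot 8^{2} \left(-9\right) = 47 \cdot 64 \left(-9\right) = 47 \left(-576\right) = -27072$)
$- C = \left(-1\right) \left(-27072\right) = 27072$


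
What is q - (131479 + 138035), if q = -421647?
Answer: -691161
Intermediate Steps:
q - (131479 + 138035) = -421647 - (131479 + 138035) = -421647 - 1*269514 = -421647 - 269514 = -691161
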